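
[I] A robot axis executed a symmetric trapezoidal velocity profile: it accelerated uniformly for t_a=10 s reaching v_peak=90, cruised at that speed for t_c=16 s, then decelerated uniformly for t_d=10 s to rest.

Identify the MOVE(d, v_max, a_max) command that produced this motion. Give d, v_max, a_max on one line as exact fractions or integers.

a_max = 90/10 = 9
d_a = ½·90·10 = 450; d_c = 90·16 = 1440
d = 2·450 + 1440 = 2340
t_c = 16 > 0 → v_max = v_peak = 90

d=2340 v_max=90 a_max=9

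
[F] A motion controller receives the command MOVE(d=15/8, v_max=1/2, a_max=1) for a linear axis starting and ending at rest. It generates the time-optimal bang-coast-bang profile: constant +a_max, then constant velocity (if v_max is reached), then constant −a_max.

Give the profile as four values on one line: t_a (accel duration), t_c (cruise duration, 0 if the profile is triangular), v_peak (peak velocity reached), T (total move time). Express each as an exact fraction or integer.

v_max²/a_max = (1/2)²/1 = 1/4
15/8 ≥ 1/4 ⇒ cruise phase
t_a = (1/2)/1 = 1/2; v_peak = 1/2
d_cruise = 15/8 − 1/4 = 13/8; t_c = (13/8)/(1/2) = 13/4
T = 2·1/2 + 13/4 = 17/4

t_a=1/2 t_c=13/4 v_peak=1/2 T=17/4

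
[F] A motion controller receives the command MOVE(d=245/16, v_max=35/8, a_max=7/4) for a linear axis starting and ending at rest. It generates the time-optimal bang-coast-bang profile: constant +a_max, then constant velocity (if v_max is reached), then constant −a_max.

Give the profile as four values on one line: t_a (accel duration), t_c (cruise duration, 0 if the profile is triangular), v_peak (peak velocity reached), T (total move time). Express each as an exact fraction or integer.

t_a=5/2 t_c=1 v_peak=35/8 T=6

vₘ²/aₘ = (35/8)²/(7/4) = 175/16
245/16 ≥ 175/16 ⇒ cruise phase
t_a = (35/8)/(7/4) = 5/2; v_peak = 35/8
d_cruise = 245/16 − 175/16 = 35/8; t_c = (35/8)/(35/8) = 1
T = 2·5/2 + 1 = 6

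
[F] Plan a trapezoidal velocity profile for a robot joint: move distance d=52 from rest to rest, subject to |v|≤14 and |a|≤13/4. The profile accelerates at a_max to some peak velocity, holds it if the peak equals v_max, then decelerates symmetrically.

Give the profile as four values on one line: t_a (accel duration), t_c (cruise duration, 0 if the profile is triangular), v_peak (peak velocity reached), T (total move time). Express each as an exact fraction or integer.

t_a=4 t_c=0 v_peak=13 T=8

(v_max)²/a_max = 14²/(13/4) = 784/13
52 < 784/13 ⇒ no cruise
v_peak = √(52·13/4) = √169 = 13
t_a = 13/(13/4) = 4; t_c = 0
T = 2·4 = 8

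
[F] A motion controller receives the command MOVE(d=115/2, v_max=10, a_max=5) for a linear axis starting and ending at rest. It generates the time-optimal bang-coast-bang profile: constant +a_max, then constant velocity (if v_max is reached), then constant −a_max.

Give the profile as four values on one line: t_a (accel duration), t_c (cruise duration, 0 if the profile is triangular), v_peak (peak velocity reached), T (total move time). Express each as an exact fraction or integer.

(v_max)²/a_max = 10²/5 = 20
115/2 ≥ 20 ⇒ cruise phase
t_a = 10/5 = 2; v_peak = 10
d_cruise = 115/2 − 20 = 75/2; t_c = (75/2)/10 = 15/4
T = 2·2 + 15/4 = 31/4

t_a=2 t_c=15/4 v_peak=10 T=31/4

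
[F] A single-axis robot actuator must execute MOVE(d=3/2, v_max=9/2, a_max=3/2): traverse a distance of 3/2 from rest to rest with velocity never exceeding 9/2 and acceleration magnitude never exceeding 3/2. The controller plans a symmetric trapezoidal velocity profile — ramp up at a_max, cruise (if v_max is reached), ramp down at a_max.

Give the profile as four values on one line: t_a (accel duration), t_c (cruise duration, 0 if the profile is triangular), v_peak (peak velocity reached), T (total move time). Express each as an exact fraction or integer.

t_a=1 t_c=0 v_peak=3/2 T=2

v_max²/a_max = (9/2)²/(3/2) = 27/2
3/2 < 27/2 so t_c = 0
v_peak = √(3/2·3/2) = √(9/4) = 3/2
t_a = (3/2)/(3/2) = 1; t_c = 0
T = 2·1 = 2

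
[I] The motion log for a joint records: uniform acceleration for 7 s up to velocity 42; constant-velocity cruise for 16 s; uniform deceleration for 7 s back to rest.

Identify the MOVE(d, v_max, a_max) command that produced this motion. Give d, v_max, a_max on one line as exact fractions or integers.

d=966 v_max=42 a_max=6

a_max = 42/7 = 6
d_a = ½·42·7 = 147; d_c = 42·16 = 672
d = 2·147 + 672 = 966
t_c = 16 > 0 ⇒ limit active, v_max = 42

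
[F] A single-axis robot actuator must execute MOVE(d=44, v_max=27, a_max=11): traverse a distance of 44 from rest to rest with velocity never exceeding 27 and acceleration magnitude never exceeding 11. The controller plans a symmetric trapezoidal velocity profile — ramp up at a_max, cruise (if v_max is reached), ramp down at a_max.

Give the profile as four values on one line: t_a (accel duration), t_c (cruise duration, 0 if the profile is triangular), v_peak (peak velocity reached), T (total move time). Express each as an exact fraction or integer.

t_a=2 t_c=0 v_peak=22 T=4

v_max²/a_max = 27²/11 = 729/11
44 < 729/11 → triangular
v_peak = √(44·11) = √484 = 22
t_a = 22/11 = 2; t_c = 0
T = 2·2 = 4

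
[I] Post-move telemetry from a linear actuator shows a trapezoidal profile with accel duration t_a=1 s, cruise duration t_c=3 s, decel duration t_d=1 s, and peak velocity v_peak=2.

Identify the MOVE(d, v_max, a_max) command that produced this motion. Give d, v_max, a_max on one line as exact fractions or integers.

d=8 v_max=2 a_max=2

a_max = 2/1 = 2
d_a = ½·2·1 = 1; d_c = 2·3 = 6
d = 2·1 + 6 = 8
t_c = 3 > 0 so v_max = 2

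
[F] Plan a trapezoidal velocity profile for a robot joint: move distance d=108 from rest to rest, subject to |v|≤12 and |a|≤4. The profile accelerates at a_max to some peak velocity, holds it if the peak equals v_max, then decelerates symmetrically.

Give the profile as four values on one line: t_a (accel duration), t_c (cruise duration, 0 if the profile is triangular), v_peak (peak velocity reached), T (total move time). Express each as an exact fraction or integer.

vₘ²/aₘ = 12²/4 = 36
108 ≥ 36 ⇒ cruise phase
t_a = 12/4 = 3; v_peak = 12
d_cruise = 108 − 36 = 72; t_c = 72/12 = 6
T = 2·3 + 6 = 12

t_a=3 t_c=6 v_peak=12 T=12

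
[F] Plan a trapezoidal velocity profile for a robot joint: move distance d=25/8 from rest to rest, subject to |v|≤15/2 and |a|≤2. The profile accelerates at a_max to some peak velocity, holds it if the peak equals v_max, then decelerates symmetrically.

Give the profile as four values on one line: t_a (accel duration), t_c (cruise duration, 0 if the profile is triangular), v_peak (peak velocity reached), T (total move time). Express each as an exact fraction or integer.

t_a=5/4 t_c=0 v_peak=5/2 T=5/2

vₘ²/aₘ = (15/2)²/2 = 225/8
25/8 < 225/8 → triangular
v_peak = √(25/8·2) = √(25/4) = 5/2
t_a = (5/2)/2 = 5/4; t_c = 0
T = 2·5/4 = 5/2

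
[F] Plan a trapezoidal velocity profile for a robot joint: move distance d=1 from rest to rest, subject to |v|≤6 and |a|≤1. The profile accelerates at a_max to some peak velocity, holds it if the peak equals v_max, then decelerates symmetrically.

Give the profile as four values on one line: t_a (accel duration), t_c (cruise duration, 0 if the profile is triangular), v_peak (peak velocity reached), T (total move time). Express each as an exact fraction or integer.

t_a=1 t_c=0 v_peak=1 T=2

(v_max)²/a_max = 6²/1 = 36
1 < 36 → triangular
v_peak = √(1·1) = √1 = 1
t_a = 1/1 = 1; t_c = 0
T = 2·1 = 2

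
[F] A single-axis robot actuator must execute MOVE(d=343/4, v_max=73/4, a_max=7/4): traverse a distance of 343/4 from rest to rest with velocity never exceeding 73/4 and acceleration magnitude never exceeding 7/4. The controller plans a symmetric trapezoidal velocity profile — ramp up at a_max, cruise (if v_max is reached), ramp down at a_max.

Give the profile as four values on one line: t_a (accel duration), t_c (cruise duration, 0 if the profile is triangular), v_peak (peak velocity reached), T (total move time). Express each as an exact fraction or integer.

vₘ²/aₘ = (73/4)²/(7/4) = 5329/28
343/4 < 5329/28 so t_c = 0
v_peak = √(343/4·7/4) = √(2401/16) = 49/4
t_a = (49/4)/(7/4) = 7; t_c = 0
T = 2·7 = 14

t_a=7 t_c=0 v_peak=49/4 T=14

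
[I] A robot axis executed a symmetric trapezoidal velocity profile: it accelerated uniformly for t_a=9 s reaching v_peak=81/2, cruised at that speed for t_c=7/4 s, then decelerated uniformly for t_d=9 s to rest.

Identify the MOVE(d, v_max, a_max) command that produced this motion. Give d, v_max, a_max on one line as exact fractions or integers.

d=3483/8 v_max=81/2 a_max=9/2

a_max = (81/2)/9 = 9/2
d_a = ½·81/2·9 = 729/4; d_c = 81/2·7/4 = 567/8
d = 2·729/4 + 567/8 = 3483/8
t_c = 7/4 > 0 ⇒ limit active, v_max = 81/2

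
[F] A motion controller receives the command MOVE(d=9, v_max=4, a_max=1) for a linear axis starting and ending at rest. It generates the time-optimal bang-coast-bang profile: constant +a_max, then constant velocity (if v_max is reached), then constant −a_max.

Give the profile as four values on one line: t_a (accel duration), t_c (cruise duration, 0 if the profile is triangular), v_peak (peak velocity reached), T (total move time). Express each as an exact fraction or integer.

v_max²/a_max = 4²/1 = 16
9 < 16 so t_c = 0
v_peak = √(9·1) = √9 = 3
t_a = 3/1 = 3; t_c = 0
T = 2·3 = 6

t_a=3 t_c=0 v_peak=3 T=6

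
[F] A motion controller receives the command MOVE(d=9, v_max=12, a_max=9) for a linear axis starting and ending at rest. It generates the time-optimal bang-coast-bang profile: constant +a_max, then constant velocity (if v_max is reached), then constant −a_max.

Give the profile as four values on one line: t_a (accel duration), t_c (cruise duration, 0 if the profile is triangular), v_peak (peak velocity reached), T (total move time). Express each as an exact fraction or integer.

(v_max)²/a_max = 12²/9 = 16
9 < 16 → triangular
v_peak = √(9·9) = √81 = 9
t_a = 9/9 = 1; t_c = 0
T = 2·1 = 2

t_a=1 t_c=0 v_peak=9 T=2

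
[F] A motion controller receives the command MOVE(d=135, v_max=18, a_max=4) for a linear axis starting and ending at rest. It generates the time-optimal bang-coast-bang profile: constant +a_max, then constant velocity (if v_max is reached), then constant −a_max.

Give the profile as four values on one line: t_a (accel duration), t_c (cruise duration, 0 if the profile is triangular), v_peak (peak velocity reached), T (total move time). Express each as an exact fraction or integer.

t_a=9/2 t_c=3 v_peak=18 T=12

v_max²/a_max = 18²/4 = 81
135 ≥ 81 → trapezoidal
t_a = 18/4 = 9/2; v_peak = 18
d_cruise = 135 − 81 = 54; t_c = 54/18 = 3
T = 2·9/2 + 3 = 12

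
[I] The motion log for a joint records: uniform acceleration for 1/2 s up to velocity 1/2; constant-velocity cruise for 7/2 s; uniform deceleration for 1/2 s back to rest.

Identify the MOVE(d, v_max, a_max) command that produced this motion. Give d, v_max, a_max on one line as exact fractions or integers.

a_max = (1/2)/(1/2) = 1
d_a = ½·1/2·1/2 = 1/8; d_c = 1/2·7/2 = 7/4
d = 2·1/8 + 7/4 = 2
t_c = 7/2 > 0 so v_max = 1/2

d=2 v_max=1/2 a_max=1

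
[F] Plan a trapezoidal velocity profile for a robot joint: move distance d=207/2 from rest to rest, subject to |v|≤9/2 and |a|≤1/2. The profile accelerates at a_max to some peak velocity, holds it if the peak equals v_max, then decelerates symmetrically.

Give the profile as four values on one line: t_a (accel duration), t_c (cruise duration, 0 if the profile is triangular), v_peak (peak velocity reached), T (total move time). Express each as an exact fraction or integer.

t_a=9 t_c=14 v_peak=9/2 T=32

v_max²/a_max = (9/2)²/(1/2) = 81/2
207/2 ≥ 81/2 so v_max reached
t_a = (9/2)/(1/2) = 9; v_peak = 9/2
d_cruise = 207/2 − 81/2 = 63; t_c = 63/(9/2) = 14
T = 2·9 + 14 = 32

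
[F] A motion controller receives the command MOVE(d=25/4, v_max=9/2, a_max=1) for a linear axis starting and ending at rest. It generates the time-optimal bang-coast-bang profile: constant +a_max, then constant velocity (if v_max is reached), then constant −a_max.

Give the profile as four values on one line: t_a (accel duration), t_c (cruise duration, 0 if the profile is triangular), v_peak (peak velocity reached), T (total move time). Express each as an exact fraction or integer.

(v_max)²/a_max = (9/2)²/1 = 81/4
25/4 < 81/4 so t_c = 0
v_peak = √(25/4·1) = √(25/4) = 5/2
t_a = (5/2)/1 = 5/2; t_c = 0
T = 2·5/2 = 5

t_a=5/2 t_c=0 v_peak=5/2 T=5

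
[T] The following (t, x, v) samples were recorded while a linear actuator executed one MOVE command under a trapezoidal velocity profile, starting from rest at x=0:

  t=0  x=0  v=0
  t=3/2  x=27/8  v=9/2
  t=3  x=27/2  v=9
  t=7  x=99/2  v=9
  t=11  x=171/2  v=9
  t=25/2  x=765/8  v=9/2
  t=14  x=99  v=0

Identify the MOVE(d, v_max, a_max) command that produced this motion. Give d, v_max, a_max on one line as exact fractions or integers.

final state: t=14, x=99, v=0 → d = 99
a_max = (9/2−0)/(3/2−0) = 3
max v = 9 over t∈[3,11] → v_max = 9
check: 9·(3+8) = 99 ✓

d=99 v_max=9 a_max=3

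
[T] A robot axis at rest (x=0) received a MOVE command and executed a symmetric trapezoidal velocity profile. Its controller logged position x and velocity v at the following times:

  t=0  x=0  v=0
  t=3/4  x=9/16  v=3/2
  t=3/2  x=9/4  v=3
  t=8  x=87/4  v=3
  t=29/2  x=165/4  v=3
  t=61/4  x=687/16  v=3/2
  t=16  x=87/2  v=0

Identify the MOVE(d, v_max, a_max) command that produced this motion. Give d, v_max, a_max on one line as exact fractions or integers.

d=87/2 v_max=3 a_max=2

final state: t=16, x=87/2, v=0 → d = 87/2
a_max = (3/2−0)/(3/4−0) = 2
max v = 3 over t∈[3/2,29/2] → v_max = 3
check: 3·(3/2+13) = 87/2 ✓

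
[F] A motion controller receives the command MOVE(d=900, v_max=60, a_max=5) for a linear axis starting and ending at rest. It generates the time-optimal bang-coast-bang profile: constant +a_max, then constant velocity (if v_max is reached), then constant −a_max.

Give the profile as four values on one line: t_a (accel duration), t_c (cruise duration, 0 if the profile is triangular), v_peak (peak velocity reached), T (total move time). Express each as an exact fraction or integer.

t_a=12 t_c=3 v_peak=60 T=27

vₘ²/aₘ = 60²/5 = 720
900 ≥ 720 so v_max reached
t_a = 60/5 = 12; v_peak = 60
d_cruise = 900 − 720 = 180; t_c = 180/60 = 3
T = 2·12 + 3 = 27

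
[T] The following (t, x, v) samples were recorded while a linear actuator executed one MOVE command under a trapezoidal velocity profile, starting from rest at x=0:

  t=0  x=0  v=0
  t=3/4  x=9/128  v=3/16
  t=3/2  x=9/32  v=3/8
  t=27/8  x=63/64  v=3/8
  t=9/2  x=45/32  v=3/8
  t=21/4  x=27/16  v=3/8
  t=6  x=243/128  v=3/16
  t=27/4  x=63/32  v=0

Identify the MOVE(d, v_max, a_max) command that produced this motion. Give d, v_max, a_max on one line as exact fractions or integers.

final state: t=27/4, x=63/32, v=0 → d = 63/32
a_max = (3/16−0)/(3/4−0) = 1/4
max v = 3/8 over t∈[3/2,21/4] → v_max = 3/8
check: 3/8·(3/2+15/4) = 63/32 ✓

d=63/32 v_max=3/8 a_max=1/4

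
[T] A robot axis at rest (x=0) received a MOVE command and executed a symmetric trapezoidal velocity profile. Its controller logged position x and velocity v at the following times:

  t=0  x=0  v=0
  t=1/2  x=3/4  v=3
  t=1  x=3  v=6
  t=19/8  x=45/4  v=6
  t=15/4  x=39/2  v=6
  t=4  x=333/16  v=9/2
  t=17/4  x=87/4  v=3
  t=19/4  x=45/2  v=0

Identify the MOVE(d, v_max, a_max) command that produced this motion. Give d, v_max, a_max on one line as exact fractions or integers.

d=45/2 v_max=6 a_max=6

final state: t=19/4, x=45/2, v=0 → d = 45/2
a_max = (3−0)/(1/2−0) = 6
max v = 6 over t∈[1,15/4] → v_max = 6
check: 6·(1+11/4) = 45/2 ✓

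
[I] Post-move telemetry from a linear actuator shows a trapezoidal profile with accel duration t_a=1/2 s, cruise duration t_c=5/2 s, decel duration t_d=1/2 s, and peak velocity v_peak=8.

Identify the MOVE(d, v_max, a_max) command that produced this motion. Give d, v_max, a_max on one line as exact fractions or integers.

d=24 v_max=8 a_max=16

a_max = 8/(1/2) = 16
d_a = ½·8·1/2 = 2; d_c = 8·5/2 = 20
d = 2·2 + 20 = 24
t_c = 5/2 > 0 so v_max = 8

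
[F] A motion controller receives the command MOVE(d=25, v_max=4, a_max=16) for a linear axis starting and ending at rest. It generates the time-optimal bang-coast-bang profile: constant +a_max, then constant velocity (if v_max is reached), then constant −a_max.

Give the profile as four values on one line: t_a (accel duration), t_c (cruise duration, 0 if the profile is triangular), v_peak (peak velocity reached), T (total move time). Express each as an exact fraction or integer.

vₘ²/aₘ = 4²/16 = 1
25 ≥ 1 → trapezoidal
t_a = 4/16 = 1/4; v_peak = 4
d_cruise = 25 − 1 = 24; t_c = 24/4 = 6
T = 2·1/4 + 6 = 13/2

t_a=1/4 t_c=6 v_peak=4 T=13/2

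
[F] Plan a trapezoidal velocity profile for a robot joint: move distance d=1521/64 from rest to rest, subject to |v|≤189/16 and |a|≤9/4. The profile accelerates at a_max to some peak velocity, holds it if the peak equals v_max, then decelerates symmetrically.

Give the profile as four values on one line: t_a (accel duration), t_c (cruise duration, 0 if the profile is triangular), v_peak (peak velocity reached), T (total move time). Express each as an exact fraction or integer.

v_max²/a_max = (189/16)²/(9/4) = 3969/64
1521/64 < 3969/64 ⇒ no cruise
v_peak = √(1521/64·9/4) = √(13689/256) = 117/16
t_a = (117/16)/(9/4) = 13/4; t_c = 0
T = 2·13/4 = 13/2

t_a=13/4 t_c=0 v_peak=117/16 T=13/2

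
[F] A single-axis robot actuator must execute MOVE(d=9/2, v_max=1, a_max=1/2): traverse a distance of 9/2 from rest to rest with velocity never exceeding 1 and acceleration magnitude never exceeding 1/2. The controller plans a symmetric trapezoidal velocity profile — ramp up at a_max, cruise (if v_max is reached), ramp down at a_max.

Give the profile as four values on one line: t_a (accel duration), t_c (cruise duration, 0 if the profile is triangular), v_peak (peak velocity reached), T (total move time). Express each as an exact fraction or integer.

vₘ²/aₘ = 1²/(1/2) = 2
9/2 ≥ 2 ⇒ cruise phase
t_a = 1/(1/2) = 2; v_peak = 1
d_cruise = 9/2 − 2 = 5/2; t_c = (5/2)/1 = 5/2
T = 2·2 + 5/2 = 13/2

t_a=2 t_c=5/2 v_peak=1 T=13/2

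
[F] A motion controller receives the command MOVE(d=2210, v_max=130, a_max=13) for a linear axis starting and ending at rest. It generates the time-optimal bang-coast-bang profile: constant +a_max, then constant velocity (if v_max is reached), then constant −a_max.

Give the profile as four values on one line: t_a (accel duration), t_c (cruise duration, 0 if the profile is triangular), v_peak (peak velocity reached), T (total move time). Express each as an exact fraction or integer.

v_max²/a_max = 130²/13 = 1300
2210 ≥ 1300 → trapezoidal
t_a = 130/13 = 10; v_peak = 130
d_cruise = 2210 − 1300 = 910; t_c = 910/130 = 7
T = 2·10 + 7 = 27

t_a=10 t_c=7 v_peak=130 T=27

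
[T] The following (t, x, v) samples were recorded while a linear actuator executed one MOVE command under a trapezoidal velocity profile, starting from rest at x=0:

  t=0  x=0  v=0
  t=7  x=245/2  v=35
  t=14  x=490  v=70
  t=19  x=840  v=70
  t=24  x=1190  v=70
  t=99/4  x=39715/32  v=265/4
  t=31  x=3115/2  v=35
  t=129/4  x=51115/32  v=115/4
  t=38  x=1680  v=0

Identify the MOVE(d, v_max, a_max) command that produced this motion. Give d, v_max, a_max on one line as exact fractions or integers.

final state: t=38, x=1680, v=0 → d = 1680
a_max = (35−0)/(7−0) = 5
max v = 70 over t∈[14,24] → v_max = 70
check: 70·(14+10) = 1680 ✓

d=1680 v_max=70 a_max=5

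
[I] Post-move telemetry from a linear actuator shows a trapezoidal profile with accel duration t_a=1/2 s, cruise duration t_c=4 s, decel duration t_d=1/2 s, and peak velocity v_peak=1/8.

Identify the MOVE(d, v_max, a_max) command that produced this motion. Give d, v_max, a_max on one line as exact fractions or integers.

d=9/16 v_max=1/8 a_max=1/4

a_max = (1/8)/(1/2) = 1/4
d_a = ½·1/8·1/2 = 1/32; d_c = 1/8·4 = 1/2
d = 2·1/32 + 1/2 = 9/16
t_c = 4 > 0 so v_max = 1/8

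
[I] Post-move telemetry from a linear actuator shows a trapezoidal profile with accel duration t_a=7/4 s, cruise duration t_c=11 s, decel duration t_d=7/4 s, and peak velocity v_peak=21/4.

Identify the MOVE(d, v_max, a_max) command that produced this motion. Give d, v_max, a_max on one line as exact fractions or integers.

d=1071/16 v_max=21/4 a_max=3

a_max = (21/4)/(7/4) = 3
d_a = ½·21/4·7/4 = 147/32; d_c = 21/4·11 = 231/4
d = 2·147/32 + 231/4 = 1071/16
t_c = 11 > 0 ⇒ limit active, v_max = 21/4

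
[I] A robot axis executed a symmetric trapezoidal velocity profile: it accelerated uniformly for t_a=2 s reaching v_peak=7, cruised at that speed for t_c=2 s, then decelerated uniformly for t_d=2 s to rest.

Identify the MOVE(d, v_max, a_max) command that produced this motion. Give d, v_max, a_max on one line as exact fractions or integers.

d=28 v_max=7 a_max=7/2

a_max = 7/2
d_a = ½·7·2 = 7; d_c = 7·2 = 14
d = 2·7 + 14 = 28
t_c = 2 > 0 so v_max = 7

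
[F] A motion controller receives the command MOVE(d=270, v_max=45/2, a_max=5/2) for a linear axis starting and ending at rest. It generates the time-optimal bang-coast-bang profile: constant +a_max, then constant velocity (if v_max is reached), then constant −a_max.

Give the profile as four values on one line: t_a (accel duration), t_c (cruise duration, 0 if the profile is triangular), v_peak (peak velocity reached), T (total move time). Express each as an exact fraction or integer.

t_a=9 t_c=3 v_peak=45/2 T=21

(v_max)²/a_max = (45/2)²/(5/2) = 405/2
270 ≥ 405/2 so v_max reached
t_a = (45/2)/(5/2) = 9; v_peak = 45/2
d_cruise = 270 − 405/2 = 135/2; t_c = (135/2)/(45/2) = 3
T = 2·9 + 3 = 21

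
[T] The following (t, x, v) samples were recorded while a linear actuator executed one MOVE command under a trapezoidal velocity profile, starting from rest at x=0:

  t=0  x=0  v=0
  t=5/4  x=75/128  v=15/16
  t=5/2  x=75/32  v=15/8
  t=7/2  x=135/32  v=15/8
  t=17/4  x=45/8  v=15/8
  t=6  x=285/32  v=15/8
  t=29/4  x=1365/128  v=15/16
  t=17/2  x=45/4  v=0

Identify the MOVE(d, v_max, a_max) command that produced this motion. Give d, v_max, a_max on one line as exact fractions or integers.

d=45/4 v_max=15/8 a_max=3/4

final state: t=17/2, x=45/4, v=0 → d = 45/4
a_max = (15/16−0)/(5/4−0) = 3/4
max v = 15/8 over t∈[5/2,6] → v_max = 15/8
check: 15/8·(5/2+7/2) = 45/4 ✓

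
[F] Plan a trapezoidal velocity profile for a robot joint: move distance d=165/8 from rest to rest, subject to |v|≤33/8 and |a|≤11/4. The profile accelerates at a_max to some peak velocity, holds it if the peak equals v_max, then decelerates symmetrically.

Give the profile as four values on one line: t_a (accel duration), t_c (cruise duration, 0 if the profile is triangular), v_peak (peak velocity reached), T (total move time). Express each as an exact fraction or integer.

v_max²/a_max = (33/8)²/(11/4) = 99/16
165/8 ≥ 99/16 ⇒ cruise phase
t_a = (33/8)/(11/4) = 3/2; v_peak = 33/8
d_cruise = 165/8 − 99/16 = 231/16; t_c = (231/16)/(33/8) = 7/2
T = 2·3/2 + 7/2 = 13/2

t_a=3/2 t_c=7/2 v_peak=33/8 T=13/2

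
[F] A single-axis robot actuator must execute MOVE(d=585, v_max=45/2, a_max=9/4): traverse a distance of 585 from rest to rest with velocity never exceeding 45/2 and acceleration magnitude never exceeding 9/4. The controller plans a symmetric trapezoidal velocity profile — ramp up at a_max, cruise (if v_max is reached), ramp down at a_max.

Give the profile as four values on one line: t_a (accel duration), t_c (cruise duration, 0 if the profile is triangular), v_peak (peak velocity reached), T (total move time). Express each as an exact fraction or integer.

v_max²/a_max = (45/2)²/(9/4) = 225
585 ≥ 225 ⇒ cruise phase
t_a = (45/2)/(9/4) = 10; v_peak = 45/2
d_cruise = 585 − 225 = 360; t_c = 360/(45/2) = 16
T = 2·10 + 16 = 36

t_a=10 t_c=16 v_peak=45/2 T=36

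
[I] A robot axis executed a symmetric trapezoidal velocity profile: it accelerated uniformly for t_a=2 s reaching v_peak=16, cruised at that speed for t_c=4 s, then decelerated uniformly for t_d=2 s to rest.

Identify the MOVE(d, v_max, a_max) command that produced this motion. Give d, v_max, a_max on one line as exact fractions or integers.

d=96 v_max=16 a_max=8

a_max = 16/2 = 8
d_a = ½·16·2 = 16; d_c = 16·4 = 64
d = 2·16 + 64 = 96
t_c = 4 > 0 so v_max = 16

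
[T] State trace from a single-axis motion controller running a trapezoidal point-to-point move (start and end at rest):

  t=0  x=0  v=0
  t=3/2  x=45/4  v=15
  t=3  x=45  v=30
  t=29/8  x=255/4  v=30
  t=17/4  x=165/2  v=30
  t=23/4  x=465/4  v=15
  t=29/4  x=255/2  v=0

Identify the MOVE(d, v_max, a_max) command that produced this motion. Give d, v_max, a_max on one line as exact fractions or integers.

final state: t=29/4, x=255/2, v=0 → d = 255/2
a_max = (15−0)/(3/2−0) = 10
max v = 30 over t∈[3,17/4] → v_max = 30
check: 30·(3+5/4) = 255/2 ✓

d=255/2 v_max=30 a_max=10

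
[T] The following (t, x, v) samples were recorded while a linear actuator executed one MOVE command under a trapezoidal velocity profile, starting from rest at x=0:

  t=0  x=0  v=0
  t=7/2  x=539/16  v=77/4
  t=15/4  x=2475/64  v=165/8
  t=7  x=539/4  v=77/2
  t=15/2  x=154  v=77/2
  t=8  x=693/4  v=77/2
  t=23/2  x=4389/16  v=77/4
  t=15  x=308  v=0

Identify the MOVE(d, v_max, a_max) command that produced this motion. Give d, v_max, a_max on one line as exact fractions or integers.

final state: t=15, x=308, v=0 → d = 308
a_max = (77/4−0)/(7/2−0) = 11/2
max v = 77/2 over t∈[7,8] → v_max = 77/2
check: 77/2·(7+1) = 308 ✓

d=308 v_max=77/2 a_max=11/2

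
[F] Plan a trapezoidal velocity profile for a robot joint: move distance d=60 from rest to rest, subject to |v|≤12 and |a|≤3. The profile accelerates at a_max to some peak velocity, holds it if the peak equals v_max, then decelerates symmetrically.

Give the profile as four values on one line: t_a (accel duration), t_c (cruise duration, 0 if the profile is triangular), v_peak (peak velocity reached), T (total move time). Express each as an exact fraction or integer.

v_max²/a_max = 12²/3 = 48
60 ≥ 48 so v_max reached
t_a = 12/3 = 4; v_peak = 12
d_cruise = 60 − 48 = 12; t_c = 12/12 = 1
T = 2·4 + 1 = 9

t_a=4 t_c=1 v_peak=12 T=9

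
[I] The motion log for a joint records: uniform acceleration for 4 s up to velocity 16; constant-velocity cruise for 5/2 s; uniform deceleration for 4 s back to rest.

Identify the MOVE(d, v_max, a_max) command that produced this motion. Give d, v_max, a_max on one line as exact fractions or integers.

a_max = 16/4 = 4
d_a = ½·16·4 = 32; d_c = 16·5/2 = 40
d = 2·32 + 40 = 104
t_c = 5/2 > 0 → v_max = v_peak = 16

d=104 v_max=16 a_max=4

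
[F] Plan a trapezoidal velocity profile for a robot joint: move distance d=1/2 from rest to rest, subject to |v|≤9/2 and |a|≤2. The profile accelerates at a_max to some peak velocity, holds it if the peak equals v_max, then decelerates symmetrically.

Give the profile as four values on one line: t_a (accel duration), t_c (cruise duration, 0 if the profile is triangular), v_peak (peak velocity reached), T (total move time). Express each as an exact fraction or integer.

(v_max)²/a_max = (9/2)²/2 = 81/8
1/2 < 81/8 → triangular
v_peak = √(1/2·2) = √1 = 1
t_a = 1/2; t_c = 0
T = 2·1/2 = 1

t_a=1/2 t_c=0 v_peak=1 T=1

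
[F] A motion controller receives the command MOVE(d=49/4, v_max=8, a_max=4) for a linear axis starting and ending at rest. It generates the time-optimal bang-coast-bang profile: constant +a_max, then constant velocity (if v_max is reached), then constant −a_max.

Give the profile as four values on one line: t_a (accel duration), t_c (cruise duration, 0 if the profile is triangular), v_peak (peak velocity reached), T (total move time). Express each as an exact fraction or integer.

v_max²/a_max = 8²/4 = 16
49/4 < 16 → triangular
v_peak = √(49/4·4) = √49 = 7
t_a = 7/4; t_c = 0
T = 2·7/4 = 7/2

t_a=7/4 t_c=0 v_peak=7 T=7/2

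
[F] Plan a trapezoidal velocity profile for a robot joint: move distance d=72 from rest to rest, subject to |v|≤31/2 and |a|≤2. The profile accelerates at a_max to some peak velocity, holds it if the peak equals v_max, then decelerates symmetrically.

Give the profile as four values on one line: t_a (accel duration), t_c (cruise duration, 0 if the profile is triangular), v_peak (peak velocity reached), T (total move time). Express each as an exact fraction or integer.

(v_max)²/a_max = (31/2)²/2 = 961/8
72 < 961/8 so t_c = 0
v_peak = √(72·2) = √144 = 12
t_a = 12/2 = 6; t_c = 0
T = 2·6 = 12

t_a=6 t_c=0 v_peak=12 T=12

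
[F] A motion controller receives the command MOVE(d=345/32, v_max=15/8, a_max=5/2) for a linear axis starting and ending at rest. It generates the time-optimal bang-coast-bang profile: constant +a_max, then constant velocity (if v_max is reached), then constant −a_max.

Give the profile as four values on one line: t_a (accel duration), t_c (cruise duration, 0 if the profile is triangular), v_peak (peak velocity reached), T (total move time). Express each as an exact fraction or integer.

t_a=3/4 t_c=5 v_peak=15/8 T=13/2

v_max²/a_max = (15/8)²/(5/2) = 45/32
345/32 ≥ 45/32 ⇒ cruise phase
t_a = (15/8)/(5/2) = 3/4; v_peak = 15/8
d_cruise = 345/32 − 45/32 = 75/8; t_c = (75/8)/(15/8) = 5
T = 2·3/4 + 5 = 13/2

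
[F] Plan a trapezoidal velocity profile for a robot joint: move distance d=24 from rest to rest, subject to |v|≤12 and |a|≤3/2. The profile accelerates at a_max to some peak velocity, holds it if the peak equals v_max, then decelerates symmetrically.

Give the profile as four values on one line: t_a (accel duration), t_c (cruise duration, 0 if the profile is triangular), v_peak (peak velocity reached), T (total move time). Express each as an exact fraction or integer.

vₘ²/aₘ = 12²/(3/2) = 96
24 < 96 → triangular
v_peak = √(24·3/2) = √36 = 6
t_a = 6/(3/2) = 4; t_c = 0
T = 2·4 = 8

t_a=4 t_c=0 v_peak=6 T=8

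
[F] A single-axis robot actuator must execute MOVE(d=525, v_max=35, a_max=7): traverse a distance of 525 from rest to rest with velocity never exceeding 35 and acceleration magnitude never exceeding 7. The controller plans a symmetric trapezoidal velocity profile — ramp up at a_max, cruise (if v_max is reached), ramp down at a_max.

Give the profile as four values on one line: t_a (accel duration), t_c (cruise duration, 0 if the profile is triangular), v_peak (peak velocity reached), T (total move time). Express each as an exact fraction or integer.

t_a=5 t_c=10 v_peak=35 T=20

(v_max)²/a_max = 35²/7 = 175
525 ≥ 175 so v_max reached
t_a = 35/7 = 5; v_peak = 35
d_cruise = 525 − 175 = 350; t_c = 350/35 = 10
T = 2·5 + 10 = 20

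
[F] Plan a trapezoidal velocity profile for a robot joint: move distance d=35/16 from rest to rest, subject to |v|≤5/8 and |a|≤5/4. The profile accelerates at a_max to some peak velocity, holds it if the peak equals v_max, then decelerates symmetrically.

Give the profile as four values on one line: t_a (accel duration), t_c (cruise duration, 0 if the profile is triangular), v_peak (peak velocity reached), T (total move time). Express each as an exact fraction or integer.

(v_max)²/a_max = (5/8)²/(5/4) = 5/16
35/16 ≥ 5/16 ⇒ cruise phase
t_a = (5/8)/(5/4) = 1/2; v_peak = 5/8
d_cruise = 35/16 − 5/16 = 15/8; t_c = (15/8)/(5/8) = 3
T = 2·1/2 + 3 = 4

t_a=1/2 t_c=3 v_peak=5/8 T=4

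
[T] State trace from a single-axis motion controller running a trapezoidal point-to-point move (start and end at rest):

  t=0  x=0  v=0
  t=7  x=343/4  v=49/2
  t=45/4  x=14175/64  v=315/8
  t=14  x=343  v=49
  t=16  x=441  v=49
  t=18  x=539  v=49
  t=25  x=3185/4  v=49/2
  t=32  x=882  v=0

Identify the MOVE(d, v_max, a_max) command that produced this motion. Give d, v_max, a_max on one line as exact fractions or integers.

d=882 v_max=49 a_max=7/2

final state: t=32, x=882, v=0 → d = 882
a_max = (49/2−0)/(7−0) = 7/2
max v = 49 over t∈[14,18] → v_max = 49
check: 49·(14+4) = 882 ✓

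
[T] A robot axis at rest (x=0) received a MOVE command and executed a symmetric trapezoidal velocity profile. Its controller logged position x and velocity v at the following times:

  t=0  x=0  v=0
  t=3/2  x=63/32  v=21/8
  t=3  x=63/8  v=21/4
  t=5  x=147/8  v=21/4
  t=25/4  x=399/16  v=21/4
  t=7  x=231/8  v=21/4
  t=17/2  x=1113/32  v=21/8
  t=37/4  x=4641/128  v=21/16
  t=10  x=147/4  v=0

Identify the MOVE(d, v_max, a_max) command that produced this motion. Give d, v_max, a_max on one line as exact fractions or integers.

final state: t=10, x=147/4, v=0 → d = 147/4
a_max = (21/8−0)/(3/2−0) = 7/4
max v = 21/4 over t∈[3,7] → v_max = 21/4
check: 21/4·(3+4) = 147/4 ✓

d=147/4 v_max=21/4 a_max=7/4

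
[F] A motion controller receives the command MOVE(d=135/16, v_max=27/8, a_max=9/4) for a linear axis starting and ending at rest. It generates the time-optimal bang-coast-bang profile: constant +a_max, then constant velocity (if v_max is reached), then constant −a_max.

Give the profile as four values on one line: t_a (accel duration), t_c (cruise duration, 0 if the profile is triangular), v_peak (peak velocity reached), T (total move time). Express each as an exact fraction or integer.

t_a=3/2 t_c=1 v_peak=27/8 T=4

v_max²/a_max = (27/8)²/(9/4) = 81/16
135/16 ≥ 81/16 → trapezoidal
t_a = (27/8)/(9/4) = 3/2; v_peak = 27/8
d_cruise = 135/16 − 81/16 = 27/8; t_c = (27/8)/(27/8) = 1
T = 2·3/2 + 1 = 4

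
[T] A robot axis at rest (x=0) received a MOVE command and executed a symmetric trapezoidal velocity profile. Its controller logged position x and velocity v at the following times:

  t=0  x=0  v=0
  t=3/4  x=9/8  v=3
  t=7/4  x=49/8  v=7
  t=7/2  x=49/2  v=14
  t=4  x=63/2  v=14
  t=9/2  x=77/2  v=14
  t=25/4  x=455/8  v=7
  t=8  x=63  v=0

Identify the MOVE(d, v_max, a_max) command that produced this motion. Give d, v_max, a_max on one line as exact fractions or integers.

final state: t=8, x=63, v=0 → d = 63
a_max = (3−0)/(3/4−0) = 4
max v = 14 over t∈[7/2,9/2] → v_max = 14
check: 14·(7/2+1) = 63 ✓

d=63 v_max=14 a_max=4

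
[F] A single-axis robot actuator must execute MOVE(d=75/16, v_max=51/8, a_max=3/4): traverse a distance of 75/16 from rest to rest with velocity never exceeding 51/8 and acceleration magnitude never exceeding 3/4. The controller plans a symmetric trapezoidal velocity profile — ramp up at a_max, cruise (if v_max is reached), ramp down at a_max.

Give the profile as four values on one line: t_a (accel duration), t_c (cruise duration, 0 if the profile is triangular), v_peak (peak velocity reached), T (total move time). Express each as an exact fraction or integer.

t_a=5/2 t_c=0 v_peak=15/8 T=5

(v_max)²/a_max = (51/8)²/(3/4) = 867/16
75/16 < 867/16 → triangular
v_peak = √(75/16·3/4) = √(225/64) = 15/8
t_a = (15/8)/(3/4) = 5/2; t_c = 0
T = 2·5/2 = 5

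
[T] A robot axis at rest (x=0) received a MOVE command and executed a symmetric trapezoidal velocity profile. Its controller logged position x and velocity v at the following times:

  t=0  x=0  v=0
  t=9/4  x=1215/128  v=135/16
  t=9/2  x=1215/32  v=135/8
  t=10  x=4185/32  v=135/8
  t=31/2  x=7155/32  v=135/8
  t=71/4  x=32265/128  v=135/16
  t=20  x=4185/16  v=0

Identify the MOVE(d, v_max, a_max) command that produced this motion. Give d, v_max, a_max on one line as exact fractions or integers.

final state: t=20, x=4185/16, v=0 → d = 4185/16
a_max = (135/16−0)/(9/4−0) = 15/4
max v = 135/8 over t∈[9/2,31/2] → v_max = 135/8
check: 135/8·(9/2+11) = 4185/16 ✓

d=4185/16 v_max=135/8 a_max=15/4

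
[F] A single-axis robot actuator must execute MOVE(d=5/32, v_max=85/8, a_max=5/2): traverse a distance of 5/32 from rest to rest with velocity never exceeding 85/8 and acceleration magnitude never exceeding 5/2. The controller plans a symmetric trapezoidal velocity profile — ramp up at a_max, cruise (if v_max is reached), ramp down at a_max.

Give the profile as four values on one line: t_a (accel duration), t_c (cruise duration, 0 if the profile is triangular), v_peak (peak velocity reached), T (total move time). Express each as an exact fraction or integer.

t_a=1/4 t_c=0 v_peak=5/8 T=1/2

v_max²/a_max = (85/8)²/(5/2) = 1445/32
5/32 < 1445/32 ⇒ no cruise
v_peak = √(5/32·5/2) = √(25/64) = 5/8
t_a = (5/8)/(5/2) = 1/4; t_c = 0
T = 2·1/4 = 1/2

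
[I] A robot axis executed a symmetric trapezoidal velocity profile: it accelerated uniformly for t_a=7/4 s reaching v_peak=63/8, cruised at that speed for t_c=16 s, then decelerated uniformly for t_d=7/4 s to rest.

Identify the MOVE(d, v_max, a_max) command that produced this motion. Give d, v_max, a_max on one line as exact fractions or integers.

a_max = (63/8)/(7/4) = 9/2
d_a = ½·63/8·7/4 = 441/64; d_c = 63/8·16 = 126
d = 2·441/64 + 126 = 4473/32
t_c = 16 > 0 so v_max = 63/8

d=4473/32 v_max=63/8 a_max=9/2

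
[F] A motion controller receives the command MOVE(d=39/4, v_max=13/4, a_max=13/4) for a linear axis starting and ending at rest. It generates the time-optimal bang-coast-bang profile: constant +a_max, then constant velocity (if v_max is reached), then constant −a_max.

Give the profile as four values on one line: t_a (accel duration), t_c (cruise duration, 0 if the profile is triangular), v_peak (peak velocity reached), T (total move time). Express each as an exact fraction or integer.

(v_max)²/a_max = (13/4)²/(13/4) = 13/4
39/4 ≥ 13/4 → trapezoidal
t_a = (13/4)/(13/4) = 1; v_peak = 13/4
d_cruise = 39/4 − 13/4 = 13/2; t_c = (13/2)/(13/4) = 2
T = 2·1 + 2 = 4

t_a=1 t_c=2 v_peak=13/4 T=4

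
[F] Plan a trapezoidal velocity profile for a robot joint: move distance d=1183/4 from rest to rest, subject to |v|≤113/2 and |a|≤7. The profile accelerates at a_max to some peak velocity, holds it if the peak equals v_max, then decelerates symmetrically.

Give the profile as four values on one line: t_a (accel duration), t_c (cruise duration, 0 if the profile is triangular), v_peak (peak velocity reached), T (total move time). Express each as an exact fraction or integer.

v_max²/a_max = (113/2)²/7 = 12769/28
1183/4 < 12769/28 ⇒ no cruise
v_peak = √(1183/4·7) = √(8281/4) = 91/2
t_a = (91/2)/7 = 13/2; t_c = 0
T = 2·13/2 = 13

t_a=13/2 t_c=0 v_peak=91/2 T=13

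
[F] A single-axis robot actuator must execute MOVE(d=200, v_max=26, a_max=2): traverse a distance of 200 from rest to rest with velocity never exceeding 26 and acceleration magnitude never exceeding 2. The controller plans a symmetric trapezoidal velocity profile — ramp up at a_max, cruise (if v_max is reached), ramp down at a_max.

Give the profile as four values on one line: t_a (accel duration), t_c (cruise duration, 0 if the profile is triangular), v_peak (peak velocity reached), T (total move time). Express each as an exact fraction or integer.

t_a=10 t_c=0 v_peak=20 T=20

(v_max)²/a_max = 26²/2 = 338
200 < 338 ⇒ no cruise
v_peak = √(200·2) = √400 = 20
t_a = 20/2 = 10; t_c = 0
T = 2·10 = 20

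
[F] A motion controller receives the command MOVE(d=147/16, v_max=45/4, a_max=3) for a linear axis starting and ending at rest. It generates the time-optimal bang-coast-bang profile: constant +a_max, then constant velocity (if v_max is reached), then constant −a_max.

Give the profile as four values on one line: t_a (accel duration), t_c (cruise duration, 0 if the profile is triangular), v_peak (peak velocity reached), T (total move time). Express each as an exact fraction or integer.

v_max²/a_max = (45/4)²/3 = 675/16
147/16 < 675/16 → triangular
v_peak = √(147/16·3) = √(441/16) = 21/4
t_a = (21/4)/3 = 7/4; t_c = 0
T = 2·7/4 = 7/2

t_a=7/4 t_c=0 v_peak=21/4 T=7/2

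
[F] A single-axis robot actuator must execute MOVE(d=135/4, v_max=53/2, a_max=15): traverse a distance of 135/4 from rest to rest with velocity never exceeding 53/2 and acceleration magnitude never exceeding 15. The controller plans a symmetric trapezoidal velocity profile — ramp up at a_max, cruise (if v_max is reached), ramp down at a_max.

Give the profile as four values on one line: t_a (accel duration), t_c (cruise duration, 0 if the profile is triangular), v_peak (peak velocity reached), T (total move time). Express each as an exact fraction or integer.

t_a=3/2 t_c=0 v_peak=45/2 T=3

v_max²/a_max = (53/2)²/15 = 2809/60
135/4 < 2809/60 ⇒ no cruise
v_peak = √(135/4·15) = √(2025/4) = 45/2
t_a = (45/2)/15 = 3/2; t_c = 0
T = 2·3/2 = 3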